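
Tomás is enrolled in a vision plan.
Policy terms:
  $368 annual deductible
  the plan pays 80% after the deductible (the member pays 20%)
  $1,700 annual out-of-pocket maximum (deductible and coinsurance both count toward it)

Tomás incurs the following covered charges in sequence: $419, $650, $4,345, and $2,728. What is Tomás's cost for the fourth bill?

Claim 1 ($419): $368 finishes the deductible; $51 goes to coinsurance; member's 20% is $10.20. Member pays $378.20; OOP now $378.20.
Claim 2 ($650): 20% coinsurance on $650 = $130. Cost to member: $130. OOP to date $508.20.
Claim 3 ($4,345): 20% coinsurance on $4,345 = $869. Cost to member: $869. OOP to date $1,377.20.
Claim 4 ($2,728): 20% coinsurance on $2,728 = $545.60. Adding that to $1,377.20 gives $1,922.80, past the $1,700 cap; member pays only $1,700 − $1,377.20 = $322.80.

$322.80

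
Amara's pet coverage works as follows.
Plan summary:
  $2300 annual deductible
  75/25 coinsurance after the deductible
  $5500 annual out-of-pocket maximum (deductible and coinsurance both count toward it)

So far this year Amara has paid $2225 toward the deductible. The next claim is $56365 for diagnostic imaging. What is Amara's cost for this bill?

$3275

Deductible still to meet: $2300 − $2225 = $75.
The remaining $56290 (= $56365 − $75) moves to coinsurance.
25% of $56290 = $14072.50 falls to the owner.
So the owner owes $75 + $14072.50 = $14147.50 before any cap.
That would bring total out-of-pocket to $16372.50, past the $5500 cap. The owner is capped at $5500 − $2225 = $3275 on this claim.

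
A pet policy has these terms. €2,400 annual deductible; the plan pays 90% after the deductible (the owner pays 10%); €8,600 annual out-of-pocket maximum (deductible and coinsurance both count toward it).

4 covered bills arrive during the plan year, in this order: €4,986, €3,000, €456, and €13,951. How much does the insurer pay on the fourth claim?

Claim 1 (€4,986): €2,400 to deductible, leaving €2,586; coinsurance €2,586 × 10% = €258.60. Owner owes €2,658.60 (running OOP €2,658.60). Insurer: €4,986 − €2,658.60 = €2,327.40.
Claim 2 (€3,000): deductible met; 10% of €3,000 = €300. Cost to owner: €300. OOP to date €2,958.60. Insurer: €3,000 − €300 = €2,700.
Claim 3 (€456): 10% coinsurance on €456 = €45.60. Cost to owner: €45.60. OOP to date €3,004.20. Plan pays €456 − €45.60 = €410.40.
Claim 4 (€13,951): 10% coinsurance on €13,951 = €1,395.10. Owner pays €1,395.10; OOP now €4,399.30. Insurer: €13,951 − €1,395.10 = €12,555.90.

€12,555.90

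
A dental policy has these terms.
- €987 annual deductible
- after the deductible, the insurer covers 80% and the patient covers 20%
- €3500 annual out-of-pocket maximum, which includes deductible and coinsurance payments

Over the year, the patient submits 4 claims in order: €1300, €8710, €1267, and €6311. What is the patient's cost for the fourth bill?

€455

Claim 1 — €1300: deductible takes €987, €313 remains; 20% of €313 = €62.60. Patient pays €1049.60; OOP now €1049.60.
Claim 2 — €8710: deductible already satisfied, so patient's share is 20% × €8710 = €1742. Cost to patient: €1742. OOP to date €2791.60.
Claim 3 — €1267: deductible already satisfied, so patient's share is 20% × €1267 = €253.40. Patient owes €253.40 (running OOP €3045).
Claim 4 — €6311: 20% coinsurance on €6311 = €1262.20. Adding that to €3045 gives €4307.20, past the €3500 cap; patient pays only €3500 − €3045 = €455.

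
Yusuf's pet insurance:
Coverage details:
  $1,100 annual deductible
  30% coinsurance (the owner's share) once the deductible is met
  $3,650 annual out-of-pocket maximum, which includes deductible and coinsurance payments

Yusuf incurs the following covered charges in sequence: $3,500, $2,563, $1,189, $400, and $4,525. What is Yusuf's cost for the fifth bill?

Claim 1 ($3,500): $1,100 to deductible, leaving $2,400; owner's 30% is $720. Cost to owner: $1,820. OOP to date $1,820.
Claim 2 ($2,563): 30% coinsurance on $2,563 = $768.90. Owner owes $768.90 (running OOP $2,588.90).
Claim 3 ($1,189): deductible already satisfied, so owner's share is 30% × $1,189 = $356.70. Owner pays $356.70; OOP now $2,945.60.
Claim 4 ($400): deductible already satisfied, so owner's share is 30% × $400 = $120. Owner owes $120 (running OOP $3,065.60).
Claim 5 ($4,525): 30% coinsurance on $4,525 = $1,357.50. Adding that to $3,065.60 gives $4,423.10, past the $3,650 cap; owner pays only $3,650 − $3,065.60 = $584.40.

$584.40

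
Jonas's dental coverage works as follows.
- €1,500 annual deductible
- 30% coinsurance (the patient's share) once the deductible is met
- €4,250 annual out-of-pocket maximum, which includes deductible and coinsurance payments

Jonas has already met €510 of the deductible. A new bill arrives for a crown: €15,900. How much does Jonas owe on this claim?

€510 of the €1,500 deductible is already met, leaving €990.
The remaining €14,910 (= €15,900 − €990) moves to coinsurance.
Patient's 30% share of €14,910 is €4,473.
Patient responsibility before any cap: €990 + €4,473 = €5,463.
That would bring total out-of-pocket to €5,973, past the €4,250 cap. The patient is capped at €4,250 − €510 = €3,740 on this claim.

€3,740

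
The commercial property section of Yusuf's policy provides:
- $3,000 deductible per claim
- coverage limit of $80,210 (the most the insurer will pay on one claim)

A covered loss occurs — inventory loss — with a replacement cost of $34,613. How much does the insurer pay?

Subtract the deductible: $34,613 − $3,000 = $31,613.
That's under the $80,210 cap, so the insurer reimburses the full $31,613.

$31,613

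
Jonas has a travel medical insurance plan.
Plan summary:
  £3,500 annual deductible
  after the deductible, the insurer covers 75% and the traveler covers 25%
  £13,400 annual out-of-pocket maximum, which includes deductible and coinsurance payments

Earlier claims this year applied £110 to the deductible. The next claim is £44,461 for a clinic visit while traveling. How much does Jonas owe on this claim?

£13,290

Deductible still to meet: £3,500 − £110 = £3,390.
After the £3,390 deductible portion, £44,461 − £3,390 = £41,071 is subject to coinsurance.
25% of £41,071 = £10,267.75 falls to the traveler.
That puts the traveler's cost at £3,390 + £10,267.75 = £13,657.75 before any cap.
That would bring total out-of-pocket to £13,767.75, past the £13,400 cap. The traveler is capped at £13,400 − £110 = £13,290 on this claim.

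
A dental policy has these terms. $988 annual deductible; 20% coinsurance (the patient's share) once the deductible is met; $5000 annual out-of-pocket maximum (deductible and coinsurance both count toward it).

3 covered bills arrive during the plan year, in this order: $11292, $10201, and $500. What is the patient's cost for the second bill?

$1951.20

#1 ($11292): $988 to deductible, leaving $10304; 20% of $10304 = $2060.80. Cost to patient: $3048.80. OOP to date $3048.80.
#2 ($10201): deductible met; 20% of $10201 = $2040.20. Adding that to $3048.80 gives $5089, past the $5000 cap; patient pays only $5000 − $3048.80 = $1951.20.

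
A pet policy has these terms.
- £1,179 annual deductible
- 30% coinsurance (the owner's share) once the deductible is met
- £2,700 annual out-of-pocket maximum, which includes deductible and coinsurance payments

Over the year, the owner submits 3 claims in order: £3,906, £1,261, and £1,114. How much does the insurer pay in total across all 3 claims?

£3,581

Bill 1, £3,906: deductible takes £1,179, £2,727 remains; 30% of £2,727 = £818.10. Owner pays £1,997.10; OOP now £1,997.10. Plan pays £3,906 − £1,997.10 = £1,908.90.
Bill 2, £1,261: 30% coinsurance on £1,261 = £378.30. Owner owes £378.30 (running OOP £2,375.40). Insurer: £1,261 − £378.30 = £882.70.
Bill 3, £1,114: deductible already satisfied, so owner's share is 30% × £1,114 = £334.20. Adding that to £2,375.40 gives £2,709.60, past the £2,700 cap; owner pays only £2,700 − £2,375.40 = £324.60. Plan pays £1,114 − £324.60 = £789.40.
Insurer total: £1,908.90 + £882.70 + £789.40 = £3,581.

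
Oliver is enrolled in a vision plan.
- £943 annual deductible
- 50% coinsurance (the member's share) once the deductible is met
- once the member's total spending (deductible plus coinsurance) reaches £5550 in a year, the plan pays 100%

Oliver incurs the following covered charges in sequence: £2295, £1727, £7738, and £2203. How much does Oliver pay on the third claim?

Claim 1 (£2295): deductible takes £943, £1352 remains; 50% of £1352 = £676. Member owes £1619 (running OOP £1619).
Claim 2 (£1727): deductible met; 50% of £1727 = £863.50. Member owes £863.50 (running OOP £2482.50).
Claim 3 (£7738): 50% coinsurance on £7738 = £3869. Adding that to £2482.50 gives £6351.50, past the £5550 cap; member pays only £5550 − £2482.50 = £3067.50.

£3067.50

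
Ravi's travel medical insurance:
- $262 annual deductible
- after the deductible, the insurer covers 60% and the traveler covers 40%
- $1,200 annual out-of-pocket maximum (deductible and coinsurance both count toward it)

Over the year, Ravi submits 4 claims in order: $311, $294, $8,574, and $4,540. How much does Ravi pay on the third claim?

$800.80

Claim 1 ($311): $262 to deductible, leaving $49; traveler's 40% is $19.60. Traveler owes $281.60 (running OOP $281.60).
Claim 2 ($294): deductible met; 40% of $294 = $117.60. Traveler owes $117.60 (running OOP $399.20).
Claim 3 ($8,574): deductible met; 40% of $8,574 = $3,429.60. Adding that to $399.20 gives $3,828.80, past the $1,200 cap; traveler pays only $1,200 − $399.20 = $800.80.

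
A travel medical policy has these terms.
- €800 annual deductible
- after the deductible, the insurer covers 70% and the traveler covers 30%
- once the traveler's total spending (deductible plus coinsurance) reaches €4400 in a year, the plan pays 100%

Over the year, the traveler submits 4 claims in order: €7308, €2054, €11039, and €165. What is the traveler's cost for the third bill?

€1031.40

Bill 1, €7308: deductible takes €800, €6508 remains; traveler's 30% is €1952.40. Cost to traveler: €2752.40. OOP to date €2752.40.
Bill 2, €2054: deductible already satisfied, so traveler's share is 30% × €2054 = €616.20. Traveler owes €616.20 (running OOP €3368.60).
Bill 3, €11039: deductible met; 30% of €11039 = €3311.70. OOP would hit €6680.30 > €4400, so the cap limits the traveler to €4400 − €3368.60 = €1031.40.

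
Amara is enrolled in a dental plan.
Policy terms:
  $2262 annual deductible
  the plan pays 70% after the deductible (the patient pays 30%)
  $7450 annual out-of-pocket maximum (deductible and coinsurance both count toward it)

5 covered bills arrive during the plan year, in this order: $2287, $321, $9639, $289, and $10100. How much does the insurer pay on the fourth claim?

#1 ($2287): $2262 finishes the deductible; $25 goes to coinsurance; coinsurance $25 × 30% = $7.50. Patient pays $2269.50; OOP now $2269.50. Insurer: $2287 − $2269.50 = $17.50.
#2 ($321): 30% coinsurance on $321 = $96.30. Patient owes $96.30 (running OOP $2365.80). Insurer: $321 − $96.30 = $224.70.
#3 ($9639): 30% coinsurance on $9639 = $2891.70. Cost to patient: $2891.70. OOP to date $5257.50. Plan pays $9639 − $2891.70 = $6747.30.
#4 ($289): 30% coinsurance on $289 = $86.70. Patient pays $86.70; OOP now $5344.20. Insurer: $289 − $86.70 = $202.30.

$202.30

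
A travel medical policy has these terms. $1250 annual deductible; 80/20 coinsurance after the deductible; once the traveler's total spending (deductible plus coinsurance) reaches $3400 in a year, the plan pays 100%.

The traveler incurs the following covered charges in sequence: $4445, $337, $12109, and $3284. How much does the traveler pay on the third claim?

Claim 1 — $4445: deductible takes $1250, $3195 remains; 20% of $3195 = $639. Cost to traveler: $1889. OOP to date $1889.
Claim 2 — $337: 20% coinsurance on $337 = $67.40. Traveler pays $67.40; OOP now $1956.40.
Claim 3 — $12109: deductible met; 20% of $12109 = $2421.80. Adding that to $1956.40 gives $4378.20, past the $3400 cap; traveler pays only $3400 − $1956.40 = $1443.60.

$1443.60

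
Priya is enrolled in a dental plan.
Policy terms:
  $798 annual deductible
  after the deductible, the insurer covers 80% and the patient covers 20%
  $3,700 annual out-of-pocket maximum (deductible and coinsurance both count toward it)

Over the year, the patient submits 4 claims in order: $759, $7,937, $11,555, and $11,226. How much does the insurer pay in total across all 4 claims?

Bill 1, $759: fully absorbed by the deductible. Cost to patient: $759. OOP to date $759. Insurer: $759 − $759 = $0.
Bill 2, $7,937: $39 finishes the deductible; $7,898 goes to coinsurance; patient's 20% is $1,579.60. Patient owes $1,618.60 (running OOP $2,377.60). Plan pays $7,937 − $1,618.60 = $6,318.40.
Bill 3, $11,555: deductible met; 20% of $11,555 = $2,311. OOP would hit $4,688.60 > $3,700, so the cap limits the patient to $3,700 − $2,377.60 = $1,322.40. Plan pays $11,555 − $1,322.40 = $10,232.60.
Bill 4, $11,226: deductible met; 20% of $11,226 = $2,245.20. That would push OOP to $5,945.20, over the $3,700 cap, so patient pays $3,700 − $3,700 = $0. Plan pays $11,226 − $0 = $11,226.
Insurer total = bills − patient's total = $31,477 − $3,700 = $27,777.

$27,777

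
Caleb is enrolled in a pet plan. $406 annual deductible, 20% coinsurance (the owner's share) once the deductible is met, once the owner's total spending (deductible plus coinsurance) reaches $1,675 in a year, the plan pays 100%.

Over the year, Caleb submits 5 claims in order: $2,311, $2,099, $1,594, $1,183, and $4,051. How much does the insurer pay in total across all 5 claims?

$9,563

#1 ($2,311): deductible takes $406, $1,905 remains; coinsurance $1,905 × 20% = $381. Owner owes $787 (running OOP $787). Insurer: $2,311 − $787 = $1,524.
#2 ($2,099): deductible met; 20% of $2,099 = $419.80. Owner pays $419.80; OOP now $1,206.80. Plan pays $2,099 − $419.80 = $1,679.20.
#3 ($1,594): deductible met; 20% of $1,594 = $318.80. Owner owes $318.80 (running OOP $1,525.60). Insurer: $1,594 − $318.80 = $1,275.20.
#4 ($1,183): deductible met; 20% of $1,183 = $236.60. Adding that to $1,525.60 gives $1,762.20, past the $1,675 cap; owner pays only $1,675 − $1,525.60 = $149.40. Insurer: $1,183 − $149.40 = $1,033.60.
#5 ($4,051): deductible met; 20% of $4,051 = $810.20. That would push OOP to $2,485.20, over the $1,675 cap, so owner pays $1,675 − $1,675 = $0. Insurer: $4,051 − $0 = $4,051.
Insurer total = bills − owner's total = $11,238 − $1,675 = $9,563.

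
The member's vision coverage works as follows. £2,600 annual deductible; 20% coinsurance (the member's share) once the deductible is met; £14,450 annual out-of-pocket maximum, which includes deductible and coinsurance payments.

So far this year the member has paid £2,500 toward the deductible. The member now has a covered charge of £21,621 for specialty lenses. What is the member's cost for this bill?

£2,500 of the £2,600 deductible is already met, leaving £100.
That leaves £21,621 − £100 = £21,521 for coinsurance.
20% of £21,521 = £4,304.20 falls to the member.
So the member owes £100 + £4,304.20 = £4,404.20 before any cap.
Cumulative spending £2,500 + £4,404.20 = £6,904.20 stays under the £14,450 maximum.

£4,404.20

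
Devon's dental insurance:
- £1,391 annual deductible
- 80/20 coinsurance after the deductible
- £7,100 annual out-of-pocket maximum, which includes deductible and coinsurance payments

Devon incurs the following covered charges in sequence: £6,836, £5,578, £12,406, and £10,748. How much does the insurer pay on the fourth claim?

£9,724.80

Claim 1 (£6,836): £1,391 to deductible, leaving £5,445; 20% of £5,445 = £1,089. Patient owes £2,480 (running OOP £2,480). Insurer: £6,836 − £2,480 = £4,356.
Claim 2 (£5,578): 20% coinsurance on £5,578 = £1,115.60. Patient pays £1,115.60; OOP now £3,595.60. Insurer: £5,578 − £1,115.60 = £4,462.40.
Claim 3 (£12,406): 20% coinsurance on £12,406 = £2,481.20. Patient pays £2,481.20; OOP now £6,076.80. Insurer: £12,406 − £2,481.20 = £9,924.80.
Claim 4 (£10,748): deductible met; 20% of £10,748 = £2,149.60. Adding that to £6,076.80 gives £8,226.40, past the £7,100 cap; patient pays only £7,100 − £6,076.80 = £1,023.20. Plan pays £10,748 − £1,023.20 = £9,724.80.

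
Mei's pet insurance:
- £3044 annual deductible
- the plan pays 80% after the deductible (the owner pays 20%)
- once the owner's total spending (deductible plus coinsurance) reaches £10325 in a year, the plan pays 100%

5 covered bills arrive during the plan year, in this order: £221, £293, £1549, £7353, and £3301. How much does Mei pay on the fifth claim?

£660.20

Claim 1 — £221: all of it applies to the deductible. Owner owes £221 (running OOP £221).
Claim 2 — £293: fully absorbed by the deductible. Owner owes £293 (running OOP £514).
Claim 3 — £1549: all of it applies to the deductible. Owner pays £1549; OOP now £2063.
Claim 4 — £7353: deductible takes £981, £6372 remains; coinsurance £6372 × 20% = £1274.40. Owner pays £2255.40; OOP now £4318.40.
Claim 5 — £3301: deductible met; 20% of £3301 = £660.20. Owner owes £660.20 (running OOP £4978.60).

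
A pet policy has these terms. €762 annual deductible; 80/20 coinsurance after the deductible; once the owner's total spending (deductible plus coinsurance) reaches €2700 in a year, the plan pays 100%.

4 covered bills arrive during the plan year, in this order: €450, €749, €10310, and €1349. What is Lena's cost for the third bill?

€1850.60

Claim 1 — €450: all of it applies to the deductible. Cost to owner: €450. OOP to date €450.
Claim 2 — €749: €312 finishes the deductible; €437 goes to coinsurance; coinsurance €437 × 20% = €87.40. Cost to owner: €399.40. OOP to date €849.40.
Claim 3 — €10310: deductible met; 20% of €10310 = €2062. That would push OOP to €2911.40, over the €2700 cap, so owner pays €2700 − €849.40 = €1850.60.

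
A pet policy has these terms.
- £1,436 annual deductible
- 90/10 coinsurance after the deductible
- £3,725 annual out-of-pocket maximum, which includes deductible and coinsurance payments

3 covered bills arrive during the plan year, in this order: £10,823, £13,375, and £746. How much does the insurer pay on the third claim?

#1 (£10,823): deductible takes £1,436, £9,387 remains; 10% of £9,387 = £938.70. Owner pays £2,374.70; OOP now £2,374.70. Insurer: £10,823 − £2,374.70 = £8,448.30.
#2 (£13,375): 10% coinsurance on £13,375 = £1,337.50. Cost to owner: £1,337.50. OOP to date £3,712.20. Insurer: £13,375 − £1,337.50 = £12,037.50.
#3 (£746): 10% coinsurance on £746 = £74.60. OOP would hit £3,786.80 > £3,725, so the cap limits the owner to £3,725 − £3,712.20 = £12.80. Plan pays £746 − £12.80 = £733.20.

£733.20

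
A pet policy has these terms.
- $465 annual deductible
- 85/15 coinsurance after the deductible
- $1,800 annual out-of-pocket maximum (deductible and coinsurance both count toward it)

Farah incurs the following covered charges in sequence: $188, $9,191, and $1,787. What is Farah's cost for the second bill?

$1,612

#1 ($188): all of it applies to the deductible. Owner pays $188; OOP now $188.
#2 ($9,191): $277 finishes the deductible; $8,914 goes to coinsurance; coinsurance $8,914 × 15% = $1,337.10. Together that's $277 + $1,337.10 = $1,614.10. Adding that to $188 gives $1,802.10, past the $1,800 cap; owner pays only $1,800 − $188 = $1,612.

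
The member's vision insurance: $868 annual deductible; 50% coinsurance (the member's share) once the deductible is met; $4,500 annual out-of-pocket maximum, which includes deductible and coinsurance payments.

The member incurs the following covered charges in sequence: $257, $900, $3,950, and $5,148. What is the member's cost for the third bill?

$1,975

Claim 1 — $257: entire amount goes to the deductible. Cost to member: $257. OOP to date $257.
Claim 2 — $900: deductible takes $611, $289 remains; coinsurance $289 × 50% = $144.50. Member owes $755.50 (running OOP $1,012.50).
Claim 3 — $3,950: deductible met; 50% of $3,950 = $1,975. Member pays $1,975; OOP now $2,987.50.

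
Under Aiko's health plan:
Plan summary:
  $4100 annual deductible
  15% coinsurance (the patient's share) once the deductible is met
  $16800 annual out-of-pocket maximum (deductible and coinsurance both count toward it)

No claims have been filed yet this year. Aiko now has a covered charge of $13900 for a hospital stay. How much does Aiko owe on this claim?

$5570

Nothing has been paid toward the $4100 deductible, so the first $4100 of this charge is applied there.
That leaves $13900 − $4100 = $9800 for coinsurance.
15% of $9800 = $1470 falls to the patient.
That puts the patient's cost at $4100 + $1470 = $5570 before any cap.
Year-to-date out-of-pocket becomes $0 + $5570 = $5570, still under the $16800 maximum, so no cap applies.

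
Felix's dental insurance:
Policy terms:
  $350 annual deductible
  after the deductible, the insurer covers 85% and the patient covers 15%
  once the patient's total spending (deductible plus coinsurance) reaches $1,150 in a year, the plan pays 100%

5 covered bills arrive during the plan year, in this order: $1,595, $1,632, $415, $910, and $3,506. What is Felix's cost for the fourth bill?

$136.50

Claim 1 ($1,595): $350 finishes the deductible; $1,245 goes to coinsurance; 15% of $1,245 = $186.75. Patient owes $536.75 (running OOP $536.75).
Claim 2 ($1,632): deductible already satisfied, so patient's share is 15% × $1,632 = $244.80. Cost to patient: $244.80. OOP to date $781.55.
Claim 3 ($415): deductible met; 15% of $415 = $62.25. Patient owes $62.25 (running OOP $843.80).
Claim 4 ($910): 15% coinsurance on $910 = $136.50. Patient pays $136.50; OOP now $980.30.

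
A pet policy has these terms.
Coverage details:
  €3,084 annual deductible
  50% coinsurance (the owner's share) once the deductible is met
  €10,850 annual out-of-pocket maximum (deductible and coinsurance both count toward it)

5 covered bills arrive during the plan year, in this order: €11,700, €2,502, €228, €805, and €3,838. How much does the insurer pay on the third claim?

Bill 1, €11,700: deductible takes €3,084, €8,616 remains; coinsurance €8,616 × 50% = €4,308. Cost to owner: €7,392. OOP to date €7,392. Plan pays €11,700 − €7,392 = €4,308.
Bill 2, €2,502: 50% coinsurance on €2,502 = €1,251. Cost to owner: €1,251. OOP to date €8,643. Plan pays €2,502 − €1,251 = €1,251.
Bill 3, €228: deductible met; 50% of €228 = €114. Owner owes €114 (running OOP €8,757). Insurer: €228 − €114 = €114.

€114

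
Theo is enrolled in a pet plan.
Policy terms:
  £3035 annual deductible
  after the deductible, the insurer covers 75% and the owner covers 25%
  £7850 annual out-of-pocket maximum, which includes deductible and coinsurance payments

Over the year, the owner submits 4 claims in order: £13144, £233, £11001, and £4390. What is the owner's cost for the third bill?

£2229.50

Claim 1 — £13144: deductible takes £3035, £10109 remains; 25% of £10109 = £2527.25. Owner pays £5562.25; OOP now £5562.25.
Claim 2 — £233: 25% coinsurance on £233 = £58.25. Owner owes £58.25 (running OOP £5620.50).
Claim 3 — £11001: deductible met; 25% of £11001 = £2750.25. That would push OOP to £8370.75, over the £7850 cap, so owner pays £7850 − £5620.50 = £2229.50.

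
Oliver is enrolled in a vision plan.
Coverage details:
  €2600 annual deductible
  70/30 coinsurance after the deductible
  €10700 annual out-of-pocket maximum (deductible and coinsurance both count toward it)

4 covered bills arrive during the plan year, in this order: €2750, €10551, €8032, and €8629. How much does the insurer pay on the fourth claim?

€6148.90

Bill 1, €2750: deductible takes €2600, €150 remains; member's 30% is €45. Member owes €2645 (running OOP €2645). Insurer: €2750 − €2645 = €105.
Bill 2, €10551: deductible met; 30% of €10551 = €3165.30. Member owes €3165.30 (running OOP €5810.30). Plan pays €10551 − €3165.30 = €7385.70.
Bill 3, €8032: deductible already satisfied, so member's share is 30% × €8032 = €2409.60. Cost to member: €2409.60. OOP to date €8219.90. Plan pays €8032 − €2409.60 = €5622.40.
Bill 4, €8629: deductible met; 30% of €8629 = €2588.70. OOP would hit €10808.60 > €10700, so the cap limits the member to €10700 − €8219.90 = €2480.10. Insurer: €8629 − €2480.10 = €6148.90.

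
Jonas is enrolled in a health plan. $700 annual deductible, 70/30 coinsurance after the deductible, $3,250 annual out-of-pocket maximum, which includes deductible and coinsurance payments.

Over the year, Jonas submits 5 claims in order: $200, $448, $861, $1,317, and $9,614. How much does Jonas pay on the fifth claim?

$1,912.20

Bill 1, $200: all of it applies to the deductible. Patient owes $200 (running OOP $200).
Bill 2, $448: all of it applies to the deductible. Patient owes $448 (running OOP $648).
Bill 3, $861: deductible takes $52, $809 remains; 30% of $809 = $242.70. Cost to patient: $294.70. OOP to date $942.70.
Bill 4, $1,317: deductible met; 30% of $1,317 = $395.10. Cost to patient: $395.10. OOP to date $1,337.80.
Bill 5, $9,614: 30% coinsurance on $9,614 = $2,884.20. Adding that to $1,337.80 gives $4,222, past the $3,250 cap; patient pays only $3,250 − $1,337.80 = $1,912.20.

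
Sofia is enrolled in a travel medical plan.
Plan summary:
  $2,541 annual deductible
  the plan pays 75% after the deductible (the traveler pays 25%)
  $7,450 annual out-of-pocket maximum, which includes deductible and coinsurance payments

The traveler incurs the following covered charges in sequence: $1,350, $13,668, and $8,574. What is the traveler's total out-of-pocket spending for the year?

Bill 1, $1,350: entire amount goes to the deductible. Traveler pays $1,350; OOP now $1,350.
Bill 2, $13,668: $1,191 finishes the deductible; $12,477 goes to coinsurance; coinsurance $12,477 × 25% = $3,119.25. Traveler pays $4,310.25; OOP now $5,660.25.
Bill 3, $8,574: deductible met; 25% of $8,574 = $2,143.50. Adding that to $5,660.25 gives $7,803.75, past the $7,450 cap; traveler pays only $7,450 − $5,660.25 = $1,789.75.
Total paid by the traveler: $1,350 + $4,310.25 + $1,789.75 = $7,450.

$7,450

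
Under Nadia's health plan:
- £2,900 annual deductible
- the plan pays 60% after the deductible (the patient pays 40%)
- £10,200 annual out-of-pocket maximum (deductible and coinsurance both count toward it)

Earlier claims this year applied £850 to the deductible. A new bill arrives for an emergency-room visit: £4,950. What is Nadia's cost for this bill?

Deductible still to meet: £2,900 − £850 = £2,050.
The remaining £2,900 (= £4,950 − £2,050) moves to coinsurance.
40% of £2,900 = £1,160 falls to the patient.
Patient responsibility before any cap: £2,050 + £1,160 = £3,210.
Year-to-date out-of-pocket becomes £850 + £3,210 = £4,060, still under the £10,200 maximum, so no cap applies.

£3,210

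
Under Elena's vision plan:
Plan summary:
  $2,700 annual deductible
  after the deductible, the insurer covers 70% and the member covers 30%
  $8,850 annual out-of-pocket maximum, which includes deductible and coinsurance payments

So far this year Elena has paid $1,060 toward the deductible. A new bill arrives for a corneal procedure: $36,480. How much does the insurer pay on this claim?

$28,690

Remaining deductible: $2,700 − $1,060 = $1,640.
After the $1,640 deductible portion, $36,480 − $1,640 = $34,840 is subject to coinsurance.
Coinsurance: $34,840 × 30% = $10,452.
Member responsibility before any cap: $1,640 + $10,452 = $12,092.
That would bring total out-of-pocket to $13,152, past the $8,850 cap. The member is capped at $8,850 − $1,060 = $7,790 on this claim.
Insurer pays the balance: $36,480 − $7,790 = $28,690.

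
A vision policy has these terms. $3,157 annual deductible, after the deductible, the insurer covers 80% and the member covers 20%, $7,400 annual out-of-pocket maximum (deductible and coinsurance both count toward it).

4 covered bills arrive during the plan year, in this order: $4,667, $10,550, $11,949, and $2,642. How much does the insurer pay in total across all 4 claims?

#1 ($4,667): deductible takes $3,157, $1,510 remains; coinsurance $1,510 × 20% = $302. Member owes $3,459 (running OOP $3,459). Insurer: $4,667 − $3,459 = $1,208.
#2 ($10,550): 20% coinsurance on $10,550 = $2,110. Member pays $2,110; OOP now $5,569. Insurer: $10,550 − $2,110 = $8,440.
#3 ($11,949): 20% coinsurance on $11,949 = $2,389.80. That would push OOP to $7,958.80, over the $7,400 cap, so member pays $7,400 − $5,569 = $1,831. Insurer: $11,949 − $1,831 = $10,118.
#4 ($2,642): 20% coinsurance on $2,642 = $528.40. That would push OOP to $7,928.40, over the $7,400 cap, so member pays $7,400 − $7,400 = $0. Plan pays $2,642 − $0 = $2,642.
Insurer total: $1,208 + $8,440 + $10,118 + $2,642 = $22,408.

$22,408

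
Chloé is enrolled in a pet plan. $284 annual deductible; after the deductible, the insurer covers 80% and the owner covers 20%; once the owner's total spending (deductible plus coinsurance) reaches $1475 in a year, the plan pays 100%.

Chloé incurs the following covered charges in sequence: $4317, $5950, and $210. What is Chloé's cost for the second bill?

$384.40

Claim 1 ($4317): deductible takes $284, $4033 remains; coinsurance $4033 × 20% = $806.60. Cost to owner: $1090.60. OOP to date $1090.60.
Claim 2 ($5950): deductible already satisfied, so owner's share is 20% × $5950 = $1190. OOP would hit $2280.60 > $1475, so the cap limits the owner to $1475 − $1090.60 = $384.40.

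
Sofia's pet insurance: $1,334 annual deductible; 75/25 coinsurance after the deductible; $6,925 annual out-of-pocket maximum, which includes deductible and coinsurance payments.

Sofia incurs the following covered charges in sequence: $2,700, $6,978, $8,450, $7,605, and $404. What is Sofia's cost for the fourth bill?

$1,392.50

#1 ($2,700): deductible takes $1,334, $1,366 remains; owner's 25% is $341.50. Cost to owner: $1,675.50. OOP to date $1,675.50.
#2 ($6,978): deductible met; 25% of $6,978 = $1,744.50. Cost to owner: $1,744.50. OOP to date $3,420.
#3 ($8,450): deductible met; 25% of $8,450 = $2,112.50. Owner pays $2,112.50; OOP now $5,532.50.
#4 ($7,605): deductible met; 25% of $7,605 = $1,901.25. OOP would hit $7,433.75 > $6,925, so the cap limits the owner to $6,925 − $5,532.50 = $1,392.50.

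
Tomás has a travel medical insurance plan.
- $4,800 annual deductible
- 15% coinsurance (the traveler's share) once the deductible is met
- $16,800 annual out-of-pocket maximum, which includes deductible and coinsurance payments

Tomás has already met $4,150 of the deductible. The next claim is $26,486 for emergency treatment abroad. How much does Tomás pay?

Remaining deductible: $4,800 − $4,150 = $650.
The remaining $25,836 (= $26,486 − $650) moves to coinsurance.
15% of $25,836 = $3,875.40 falls to the traveler.
That puts the traveler's cost at $650 + $3,875.40 = $4,525.40 before any cap.
Total out-of-pocket so far would be $4,150 + $4,525.40 = $8,675.40, below the $16,800 cap — no reduction.

$4,525.40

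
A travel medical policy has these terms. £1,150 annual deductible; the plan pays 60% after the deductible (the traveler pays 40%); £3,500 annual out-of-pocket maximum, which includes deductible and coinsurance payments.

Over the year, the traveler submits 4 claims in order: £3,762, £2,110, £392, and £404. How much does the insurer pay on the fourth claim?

Claim 1 (£3,762): £1,150 to deductible, leaving £2,612; 40% of £2,612 = £1,044.80. Traveler pays £2,194.80; OOP now £2,194.80. Plan pays £3,762 − £2,194.80 = £1,567.20.
Claim 2 (£2,110): deductible already satisfied, so traveler's share is 40% × £2,110 = £844. Traveler pays £844; OOP now £3,038.80. Insurer: £2,110 − £844 = £1,266.
Claim 3 (£392): 40% coinsurance on £392 = £156.80. Traveler owes £156.80 (running OOP £3,195.60). Insurer: £392 − £156.80 = £235.20.
Claim 4 (£404): deductible met; 40% of £404 = £161.60. Cost to traveler: £161.60. OOP to date £3,357.20. Insurer: £404 − £161.60 = £242.40.

£242.40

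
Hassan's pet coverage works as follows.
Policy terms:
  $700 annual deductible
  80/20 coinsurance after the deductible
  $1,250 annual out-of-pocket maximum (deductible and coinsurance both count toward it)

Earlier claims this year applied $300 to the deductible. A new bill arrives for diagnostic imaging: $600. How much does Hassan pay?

$440

Deductible still to meet: $700 − $300 = $400.
The remaining $200 (= $600 − $400) moves to coinsurance.
Owner's 20% share of $200 is $40.
So the owner owes $400 + $40 = $440 before any cap.
Year-to-date out-of-pocket becomes $300 + $440 = $740, still under the $1,250 maximum, so no cap applies.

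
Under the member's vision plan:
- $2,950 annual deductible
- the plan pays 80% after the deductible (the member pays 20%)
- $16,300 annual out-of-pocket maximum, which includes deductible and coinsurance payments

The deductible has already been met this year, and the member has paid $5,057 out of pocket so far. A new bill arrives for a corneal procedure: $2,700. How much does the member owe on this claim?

With the deductible met, the entire $2,700 is subject to coinsurance.
Member's 20% share of $2,700 is $540.
Year-to-date out-of-pocket becomes $5,057 + $540 = $5,597, still under the $16,300 maximum, so no cap applies.

$540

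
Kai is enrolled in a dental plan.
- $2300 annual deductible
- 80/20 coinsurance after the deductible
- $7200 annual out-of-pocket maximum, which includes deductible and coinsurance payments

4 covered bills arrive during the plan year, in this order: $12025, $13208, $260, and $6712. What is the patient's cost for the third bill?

Bill 1, $12025: $2300 to deductible, leaving $9725; 20% of $9725 = $1945. Patient owes $4245 (running OOP $4245).
Bill 2, $13208: deductible met; 20% of $13208 = $2641.60. Cost to patient: $2641.60. OOP to date $6886.60.
Bill 3, $260: 20% coinsurance on $260 = $52. Patient owes $52 (running OOP $6938.60).

$52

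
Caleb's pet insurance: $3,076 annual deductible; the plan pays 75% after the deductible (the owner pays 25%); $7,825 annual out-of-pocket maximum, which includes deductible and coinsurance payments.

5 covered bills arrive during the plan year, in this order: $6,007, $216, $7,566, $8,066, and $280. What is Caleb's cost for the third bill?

#1 ($6,007): $3,076 finishes the deductible; $2,931 goes to coinsurance; coinsurance $2,931 × 25% = $732.75. Cost to owner: $3,808.75. OOP to date $3,808.75.
#2 ($216): deductible already satisfied, so owner's share is 25% × $216 = $54. Owner pays $54; OOP now $3,862.75.
#3 ($7,566): deductible already satisfied, so owner's share is 25% × $7,566 = $1,891.50. Owner owes $1,891.50 (running OOP $5,754.25).

$1,891.50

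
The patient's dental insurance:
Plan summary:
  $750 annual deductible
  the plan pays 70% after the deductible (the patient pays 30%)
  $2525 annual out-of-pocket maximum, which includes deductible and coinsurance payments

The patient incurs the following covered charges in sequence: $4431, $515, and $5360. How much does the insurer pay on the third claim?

$4843.80

#1 ($4431): deductible takes $750, $3681 remains; 30% of $3681 = $1104.30. Cost to patient: $1854.30. OOP to date $1854.30. Insurer: $4431 − $1854.30 = $2576.70.
#2 ($515): deductible already satisfied, so patient's share is 30% × $515 = $154.50. Patient owes $154.50 (running OOP $2008.80). Plan pays $515 − $154.50 = $360.50.
#3 ($5360): 30% coinsurance on $5360 = $1608. That would push OOP to $3616.80, over the $2525 cap, so patient pays $2525 − $2008.80 = $516.20. Plan pays $5360 − $516.20 = $4843.80.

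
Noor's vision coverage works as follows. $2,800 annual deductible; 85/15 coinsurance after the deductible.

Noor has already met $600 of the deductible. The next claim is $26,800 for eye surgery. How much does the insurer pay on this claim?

$20,910

Deductible still to meet: $2,800 − $600 = $2,200.
The remaining $24,600 (= $26,800 − $2,200) moves to coinsurance.
Coinsurance: $24,600 × 15% = $3,690.
That puts the member's cost at $2,200 + $3,690 = $5,890.
The plan picks up $26,800 − $5,890 = $20,910.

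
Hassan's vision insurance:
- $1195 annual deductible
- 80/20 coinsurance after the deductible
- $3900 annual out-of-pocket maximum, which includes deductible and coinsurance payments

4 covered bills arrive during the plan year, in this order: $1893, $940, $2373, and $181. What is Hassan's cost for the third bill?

#1 ($1893): $1195 finishes the deductible; $698 goes to coinsurance; coinsurance $698 × 20% = $139.60. Member pays $1334.60; OOP now $1334.60.
#2 ($940): deductible met; 20% of $940 = $188. Member pays $188; OOP now $1522.60.
#3 ($2373): 20% coinsurance on $2373 = $474.60. Member owes $474.60 (running OOP $1997.20).

$474.60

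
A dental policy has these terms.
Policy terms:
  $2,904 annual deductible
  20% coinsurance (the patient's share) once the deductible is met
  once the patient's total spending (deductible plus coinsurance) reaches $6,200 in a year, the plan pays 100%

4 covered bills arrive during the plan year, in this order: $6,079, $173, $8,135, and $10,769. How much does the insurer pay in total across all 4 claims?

Claim 1 ($6,079): $2,904 finishes the deductible; $3,175 goes to coinsurance; patient's 20% is $635. Patient owes $3,539 (running OOP $3,539). Plan pays $6,079 − $3,539 = $2,540.
Claim 2 ($173): deductible met; 20% of $173 = $34.60. Patient owes $34.60 (running OOP $3,573.60). Insurer: $173 − $34.60 = $138.40.
Claim 3 ($8,135): deductible already satisfied, so patient's share is 20% × $8,135 = $1,627. Cost to patient: $1,627. OOP to date $5,200.60. Plan pays $8,135 − $1,627 = $6,508.
Claim 4 ($10,769): 20% coinsurance on $10,769 = $2,153.80. That would push OOP to $7,354.40, over the $6,200 cap, so patient pays $6,200 − $5,200.60 = $999.40. Insurer: $10,769 − $999.40 = $9,769.60.
Insurer total: $2,540 + $138.40 + $6,508 + $9,769.60 = $18,956.

$18,956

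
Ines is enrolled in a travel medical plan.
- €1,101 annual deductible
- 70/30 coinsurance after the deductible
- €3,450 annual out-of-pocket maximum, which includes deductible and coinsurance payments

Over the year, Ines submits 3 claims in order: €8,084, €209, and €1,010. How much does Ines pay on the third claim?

Bill 1, €8,084: €1,101 to deductible, leaving €6,983; coinsurance €6,983 × 30% = €2,094.90. Cost to traveler: €3,195.90. OOP to date €3,195.90.
Bill 2, €209: deductible met; 30% of €209 = €62.70. Traveler pays €62.70; OOP now €3,258.60.
Bill 3, €1,010: deductible met; 30% of €1,010 = €303. OOP would hit €3,561.60 > €3,450, so the cap limits the traveler to €3,450 − €3,258.60 = €191.40.

€191.40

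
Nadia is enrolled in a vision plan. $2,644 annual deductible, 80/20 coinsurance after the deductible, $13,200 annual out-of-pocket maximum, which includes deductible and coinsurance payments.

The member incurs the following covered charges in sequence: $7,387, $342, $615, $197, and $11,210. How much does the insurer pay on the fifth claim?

#1 ($7,387): $2,644 to deductible, leaving $4,743; 20% of $4,743 = $948.60. Member pays $3,592.60; OOP now $3,592.60. Insurer: $7,387 − $3,592.60 = $3,794.40.
#2 ($342): 20% coinsurance on $342 = $68.40. Cost to member: $68.40. OOP to date $3,661. Insurer: $342 − $68.40 = $273.60.
#3 ($615): 20% coinsurance on $615 = $123. Member owes $123 (running OOP $3,784). Insurer: $615 − $123 = $492.
#4 ($197): 20% coinsurance on $197 = $39.40. Member owes $39.40 (running OOP $3,823.40). Plan pays $197 − $39.40 = $157.60.
#5 ($11,210): deductible already satisfied, so member's share is 20% × $11,210 = $2,242. Member owes $2,242 (running OOP $6,065.40). Plan pays $11,210 − $2,242 = $8,968.

$8,968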